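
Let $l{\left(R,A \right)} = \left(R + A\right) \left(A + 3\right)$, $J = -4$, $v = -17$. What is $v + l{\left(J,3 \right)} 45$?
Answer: $-287$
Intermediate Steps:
$l{\left(R,A \right)} = \left(3 + A\right) \left(A + R\right)$ ($l{\left(R,A \right)} = \left(A + R\right) \left(3 + A\right) = \left(3 + A\right) \left(A + R\right)$)
$v + l{\left(J,3 \right)} 45 = -17 + \left(3^{2} + 3 \cdot 3 + 3 \left(-4\right) + 3 \left(-4\right)\right) 45 = -17 + \left(9 + 9 - 12 - 12\right) 45 = -17 - 270 = -287$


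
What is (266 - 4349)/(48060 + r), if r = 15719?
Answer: -4083/63779 ≈ -0.064018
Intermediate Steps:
(266 - 4349)/(48060 + r) = (266 - 4349)/(48060 + 15719) = -4083/63779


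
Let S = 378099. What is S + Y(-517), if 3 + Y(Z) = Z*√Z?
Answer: 378096 - 517*I*√517 ≈ 3.781e+5 - 11755.0*I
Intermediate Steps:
Y(Z) = -3 + Z^(3/2) (Y(Z) = -3 + Z*√Z = -3 + Z^(3/2))
S + Y(-517) = 378099 + (-3 + (-517)^(3/2)) = 378099 + (-3 - 517*I*√517) = 378096 - 517*I*√517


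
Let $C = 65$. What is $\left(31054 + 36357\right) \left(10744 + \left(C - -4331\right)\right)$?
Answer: $1020602540$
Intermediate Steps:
$\left(31054 + 36357\right) \left(10744 + \left(C - -4331\right)\right) = \left(31054 + 36357\right) \left(10744 + \left(65 - -4331\right)\right) = 67411 \left(10744 + \left(65 + 4331\right)\right) = 67411 \left(10744 + 4396\right) = 67411 \cdot 15140 = 1020602540$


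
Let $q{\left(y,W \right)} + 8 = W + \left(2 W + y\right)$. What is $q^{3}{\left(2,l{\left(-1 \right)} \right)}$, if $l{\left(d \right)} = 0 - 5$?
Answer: $-9261$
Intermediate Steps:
$l{\left(d \right)} = -5$ ($l{\left(d \right)} = 0 - 5 = -5$)
$q{\left(y,W \right)} = -8 + y + 3 W$ ($q{\left(y,W \right)} = -8 + \left(W + \left(2 W + y\right)\right) = -8 + \left(W + \left(y + 2 W\right)\right) = -8 + \left(y + 3 W\right) = -8 + y + 3 W$)
$q^{3}{\left(2,l{\left(-1 \right)} \right)} = \left(-8 + 2 + 3 \left(-5\right)\right)^{3} = \left(-8 + 2 - 15\right)^{3} = \left(-21\right)^{3} = -9261$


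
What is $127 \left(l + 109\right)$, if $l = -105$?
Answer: $508$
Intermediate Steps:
$127 \left(l + 109\right) = 127 \left(-105 + 109\right) = 127 \cdot 4 = 508$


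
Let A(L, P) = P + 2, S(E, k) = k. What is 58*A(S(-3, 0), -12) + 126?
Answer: -454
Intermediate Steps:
A(L, P) = 2 + P
58*A(S(-3, 0), -12) + 126 = 58*(2 - 12) + 126 = 58*(-10) + 126 = -580 + 126 = -454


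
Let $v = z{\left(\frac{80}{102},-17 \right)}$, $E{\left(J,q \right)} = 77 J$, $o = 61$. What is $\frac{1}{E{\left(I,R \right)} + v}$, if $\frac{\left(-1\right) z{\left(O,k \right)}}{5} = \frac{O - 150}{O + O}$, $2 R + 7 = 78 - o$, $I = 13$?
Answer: $\frac{8}{11813} \approx 0.00067722$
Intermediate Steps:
$R = 5$ ($R = - \frac{7}{2} + \frac{78 - 61}{2} = - \frac{7}{2} + \frac{1}{2} \cdot 17 = - \frac{7}{2} + \frac{17}{2} = 5$)
$z{\left(O,k \right)} = - \frac{5 \left(-150 + O\right)}{2 O}$ ($z{\left(O,k \right)} = - 5 \frac{O - 150}{O + O} = - 5 \frac{-150 + O}{2 O} = - \frac{5 \left(-150 + O\right)}{2 O}$)
$v = \frac{3805}{8}$ ($v = - \frac{5}{2} + \frac{375}{80 \cdot \frac{1}{102}} = - \frac{5}{2} + \frac{375}{\frac{40}{51}} = - \frac{5}{2} + 375 \cdot \frac{51}{40} = - \frac{5}{2} + \frac{3825}{8} = \frac{3805}{8} \approx 475.63$)
$\frac{1}{E{\left(I,R \right)} + v} = \frac{1}{77 \cdot 13 + \frac{3805}{8}} = \frac{1}{1001 + \frac{3805}{8}} = \frac{1}{\frac{11813}{8}} = \frac{8}{11813}$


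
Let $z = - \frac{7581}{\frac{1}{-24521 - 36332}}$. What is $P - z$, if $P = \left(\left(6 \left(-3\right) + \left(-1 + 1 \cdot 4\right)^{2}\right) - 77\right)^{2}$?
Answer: $-461319197$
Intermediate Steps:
$P = 7396$ ($P = \left(\left(-18 + \left(-1 + 4\right)^{2}\right) - 77\right)^{2} = \left(\left(-18 + 3^{2}\right) - 77\right)^{2} = \left(\left(-18 + 9\right) - 77\right)^{2} = \left(-9 - 77\right)^{2} = \left(-86\right)^{2} = 7396$)
$z = 461326593$ ($z = - \frac{7581}{\frac{1}{-60853}} = - \frac{7581}{- \frac{1}{60853}} = \left(-7581\right) \left(-60853\right) = 461326593$)
$P - z = 7396 - 461326593 = -461319197$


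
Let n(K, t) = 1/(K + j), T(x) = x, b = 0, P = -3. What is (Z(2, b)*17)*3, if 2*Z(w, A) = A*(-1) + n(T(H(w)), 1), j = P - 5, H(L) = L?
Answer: -17/4 ≈ -4.2500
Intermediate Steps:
j = -8 (j = -3 - 5 = -8)
n(K, t) = 1/(-8 + K) (n(K, t) = 1/(K - 8) = 1/(-8 + K))
Z(w, A) = 1/(2*(-8 + w)) - A/2 (Z(w, A) = (A*(-1) + 1/(-8 + w))/2 = (-A + 1/(-8 + w))/2 = (1/(-8 + w) - A)/2 = 1/(2*(-8 + w)) - A/2)
(Z(2, b)*17)*3 = (((1 - 1*0*(-8 + 2))/(2*(-8 + 2)))*17)*3 = (((½)*(1 - 1*0*(-6))/(-6))*17)*3 = (((½)*(-⅙)*(1 + 0))*17)*3 = (((½)*(-⅙)*1)*17)*3 = -1/12*17*3 = -17/12*3 = -17/4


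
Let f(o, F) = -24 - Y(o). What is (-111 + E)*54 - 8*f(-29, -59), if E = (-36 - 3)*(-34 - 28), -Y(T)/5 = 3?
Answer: 124650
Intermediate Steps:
Y(T) = -15 (Y(T) = -5*3 = -15)
E = 2418 (E = -39*(-62) = 2418)
f(o, F) = -9 (f(o, F) = -24 - 1*(-15) = -24 + 15 = -9)
(-111 + E)*54 - 8*f(-29, -59) = (-111 + 2418)*54 - 8*(-9) = 2307*54 - 1*(-72) = 124578 + 72 = 124650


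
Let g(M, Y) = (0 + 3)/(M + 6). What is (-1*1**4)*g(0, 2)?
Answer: -1/2 ≈ -0.50000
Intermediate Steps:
g(M, Y) = 3/(6 + M)
(-1*1**4)*g(0, 2) = (-1*1**4)*(3/(6 + 0)) = (-1*1)*(3/6) = -3/6 = -1*1/2 = -1/2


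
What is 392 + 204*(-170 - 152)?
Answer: -65296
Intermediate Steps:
392 + 204*(-170 - 152) = 392 + 204*(-322) = 392 - 65688 = -65296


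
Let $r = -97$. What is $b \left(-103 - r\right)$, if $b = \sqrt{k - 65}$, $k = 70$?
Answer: $- 6 \sqrt{5} \approx -13.416$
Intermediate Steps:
$b = \sqrt{5}$ ($b = \sqrt{70 - 65} = \sqrt{5} \approx 2.2361$)
$b \left(-103 - r\right) = \sqrt{5} \left(-103 - -97\right) = \sqrt{5} \left(-103 + 97\right) = \sqrt{5} \left(-6\right) = - 6 \sqrt{5}$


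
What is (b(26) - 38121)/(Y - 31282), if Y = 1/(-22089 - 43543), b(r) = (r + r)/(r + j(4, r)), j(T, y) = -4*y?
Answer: 1501200736/1231860135 ≈ 1.2186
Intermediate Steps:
b(r) = -2/3 (b(r) = (r + r)/(r - 4*r) = (2*r)/((-3*r)) = (2*r)*(-1/(3*r)) = -2/3)
Y = -1/65632 (Y = 1/(-65632) = -1/65632 ≈ -1.5236e-5)
(b(26) - 38121)/(Y - 31282) = (-2/3 - 38121)/(-1/65632 - 31282) = -114365/(3*(-2053100225/65632)) = -114365/3*(-65632/2053100225) = 1501200736/1231860135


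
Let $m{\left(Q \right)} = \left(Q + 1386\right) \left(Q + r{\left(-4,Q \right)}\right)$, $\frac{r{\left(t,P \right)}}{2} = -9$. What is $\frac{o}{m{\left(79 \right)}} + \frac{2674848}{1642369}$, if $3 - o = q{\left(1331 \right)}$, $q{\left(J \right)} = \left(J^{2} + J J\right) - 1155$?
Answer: $- \frac{5578174081196}{146770305685} \approx -38.006$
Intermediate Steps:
$r{\left(t,P \right)} = -18$ ($r{\left(t,P \right)} = 2 \left(-9\right) = -18$)
$m{\left(Q \right)} = \left(-18 + Q\right) \left(1386 + Q\right)$ ($m{\left(Q \right)} = \left(Q + 1386\right) \left(Q - 18\right) = \left(1386 + Q\right) \left(-18 + Q\right) = \left(-18 + Q\right) \left(1386 + Q\right)$)
$q{\left(J \right)} = -1155 + 2 J^{2}$ ($q{\left(J \right)} = \left(J^{2} + J^{2}\right) - 1155 = 2 J^{2} - 1155 = -1155 + 2 J^{2}$)
$o = -3541964$ ($o = 3 - \left(-1155 + 2 \cdot 1331^{2}\right) = 3 - \left(-1155 + 2 \cdot 1771561\right) = 3 - \left(-1155 + 3543122\right) = 3 - 3541967 = -3541964$)
$\frac{o}{m{\left(79 \right)}} + \frac{2674848}{1642369} = - \frac{3541964}{-24948 + 79^{2} + 1368 \cdot 79} + \frac{2674848}{1642369} = - \frac{3541964}{-24948 + 6241 + 108072} + 2674848 \cdot \frac{1}{1642369} = - \frac{3541964}{89365} + \frac{2674848}{1642369} = - \frac{5578174081196}{146770305685}$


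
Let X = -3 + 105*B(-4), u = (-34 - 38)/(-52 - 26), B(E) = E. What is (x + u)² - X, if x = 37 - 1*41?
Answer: 73087/169 ≈ 432.47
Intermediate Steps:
x = -4 (x = 37 - 41 = -4)
u = 12/13 (u = -72/(-78) = -72*(-1/78) = 12/13 ≈ 0.92308)
X = -423 (X = -3 + 105*(-4) = -3 - 420 = -423)
(x + u)² - X = (-4 + 12/13)² - 1*(-423) = (-40/13)² + 423 = 1600/169 + 423 = 73087/169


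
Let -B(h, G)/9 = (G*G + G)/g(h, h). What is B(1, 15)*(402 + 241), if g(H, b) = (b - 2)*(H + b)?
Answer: 694440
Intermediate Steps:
g(H, b) = (-2 + b)*(H + b)
B(h, G) = -9*(G + G²)/(-4*h + 2*h²) (B(h, G) = -9*(G*G + G)/(h² - 2*h - 2*h + h*h) = -9*(G² + G)/(h² - 2*h - 2*h + h²) = -9*(G + G²)/(-4*h + 2*h²))
B(1, 15)*(402 + 241) = (-9/2*15*(1 + 15)/(1*(-2 + 1)))*(402 + 241) = -9/2*15*1*16/(-1)*643 = -9/2*15*1*(-1)*16*643 = 1080*643 = 694440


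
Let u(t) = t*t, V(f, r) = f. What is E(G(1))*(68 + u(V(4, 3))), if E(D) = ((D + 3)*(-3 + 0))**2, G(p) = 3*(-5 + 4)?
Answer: 0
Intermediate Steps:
u(t) = t**2
G(p) = -3 (G(p) = 3*(-1) = -3)
E(D) = (-9 - 3*D)**2 (E(D) = ((3 + D)*(-3))**2 = (-9 - 3*D)**2)
E(G(1))*(68 + u(V(4, 3))) = (9*(3 - 3)**2)*(68 + 4**2) = (9*0**2)*(68 + 16) = (9*0)*84 = 0*84 = 0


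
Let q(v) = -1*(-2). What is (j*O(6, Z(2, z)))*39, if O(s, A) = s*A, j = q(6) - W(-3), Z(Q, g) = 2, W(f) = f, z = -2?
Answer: 2340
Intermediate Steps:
q(v) = 2
j = 5 (j = 2 - 1*(-3) = 2 + 3 = 5)
O(s, A) = A*s
(j*O(6, Z(2, z)))*39 = (5*(2*6))*39 = (5*12)*39 = 60*39 = 2340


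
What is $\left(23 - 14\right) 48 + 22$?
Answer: $454$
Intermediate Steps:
$\left(23 - 14\right) 48 + 22 = 9 \cdot 48 + 22 = 432 + 22 = 454$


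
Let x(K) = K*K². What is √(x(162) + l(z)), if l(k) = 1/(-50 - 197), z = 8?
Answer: √259381471505/247 ≈ 2061.9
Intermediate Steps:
x(K) = K³
l(k) = -1/247 (l(k) = 1/(-247) = -1/247)
√(x(162) + l(z)) = √(162³ - 1/247) = √(4251528 - 1/247) = √(1050127415/247) = √259381471505/247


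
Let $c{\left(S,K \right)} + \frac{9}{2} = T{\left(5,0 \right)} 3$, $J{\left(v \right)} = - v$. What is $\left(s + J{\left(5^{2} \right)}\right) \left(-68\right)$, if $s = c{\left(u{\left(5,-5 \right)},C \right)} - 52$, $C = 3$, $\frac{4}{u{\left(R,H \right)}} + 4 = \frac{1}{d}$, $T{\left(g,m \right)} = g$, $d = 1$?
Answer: $4522$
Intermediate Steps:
$u{\left(R,H \right)} = - \frac{4}{3}$ ($u{\left(R,H \right)} = \frac{4}{-4 + 1^{-1}} = \frac{4}{-4 + 1} = \frac{4}{-3} = 4 \left(- \frac{1}{3}\right) = - \frac{4}{3}$)
$c{\left(S,K \right)} = \frac{21}{2}$ ($c{\left(S,K \right)} = - \frac{9}{2} + 5 \cdot 3 = - \frac{9}{2} + 15 = \frac{21}{2}$)
$s = - \frac{83}{2}$ ($s = \frac{21}{2} - 52 = - \frac{83}{2} \approx -41.5$)
$\left(s + J{\left(5^{2} \right)}\right) \left(-68\right) = \left(- \frac{83}{2} - 5^{2}\right) \left(-68\right) = \left(- \frac{83}{2} - 25\right) \left(-68\right) = \left(- \frac{133}{2}\right) \left(-68\right) = 4522$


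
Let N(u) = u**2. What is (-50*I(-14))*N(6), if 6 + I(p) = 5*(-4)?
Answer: 46800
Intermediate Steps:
I(p) = -26 (I(p) = -6 + 5*(-4) = -6 - 20 = -26)
(-50*I(-14))*N(6) = -50*(-26)*6**2 = 1300*36 = 46800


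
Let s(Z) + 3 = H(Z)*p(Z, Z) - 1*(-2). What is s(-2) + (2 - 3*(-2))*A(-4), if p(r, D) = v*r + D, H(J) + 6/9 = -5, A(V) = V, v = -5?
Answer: -235/3 ≈ -78.333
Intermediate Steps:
H(J) = -17/3 (H(J) = -⅔ - 5 = -17/3)
p(r, D) = D - 5*r (p(r, D) = -5*r + D = D - 5*r)
s(Z) = -1 + 68*Z/3 (s(Z) = -3 + (-17*(Z - 5*Z)/3 - 1*(-2)) = -3 + (-(-68)*Z/3 + 2) = -3 + (68*Z/3 + 2) = -3 + (2 + 68*Z/3) = -1 + 68*Z/3)
s(-2) + (2 - 3*(-2))*A(-4) = (-1 + (68/3)*(-2)) + (2 - 3*(-2))*(-4) = (-1 - 136/3) + (2 + 6)*(-4) = -139/3 + 8*(-4) = -139/3 - 32 = -235/3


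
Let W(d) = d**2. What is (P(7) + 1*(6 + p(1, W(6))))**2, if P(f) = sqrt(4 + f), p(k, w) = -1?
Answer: (5 + sqrt(11))**2 ≈ 69.166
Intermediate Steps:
(P(7) + 1*(6 + p(1, W(6))))**2 = (sqrt(4 + 7) + 1*(6 - 1))**2 = (sqrt(11) + 1*5)**2 = (sqrt(11) + 5)**2 = (5 + sqrt(11))**2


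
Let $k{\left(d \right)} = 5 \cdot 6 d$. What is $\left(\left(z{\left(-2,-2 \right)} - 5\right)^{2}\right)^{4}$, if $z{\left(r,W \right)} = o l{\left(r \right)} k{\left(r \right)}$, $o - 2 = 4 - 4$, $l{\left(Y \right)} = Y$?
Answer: $9301283852250390625$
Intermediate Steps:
$o = 2$ ($o = 2 + \left(4 - 4\right) = 2 + 0 = 2$)
$k{\left(d \right)} = 30 d$
$z{\left(r,W \right)} = 60 r^{2}$ ($z{\left(r,W \right)} = 2 r 30 r = 60 r^{2}$)
$\left(\left(z{\left(-2,-2 \right)} - 5\right)^{2}\right)^{4} = \left(\left(60 \left(-2\right)^{2} - 5\right)^{2}\right)^{4} = \left(\left(60 \cdot 4 - 5\right)^{2}\right)^{4} = \left(\left(240 - 5\right)^{2}\right)^{4} = \left(235^{2}\right)^{4} = 55225^{4} = 9301283852250390625$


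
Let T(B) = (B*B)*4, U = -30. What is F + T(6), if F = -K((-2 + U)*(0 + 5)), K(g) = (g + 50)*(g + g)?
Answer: -35056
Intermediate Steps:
T(B) = 4*B**2 (T(B) = B**2*4 = 4*B**2)
K(g) = 2*g*(50 + g) (K(g) = (50 + g)*(2*g) = 2*g*(50 + g))
F = -35200 (F = -2*(-2 - 30)*(0 + 5)*(50 + (-2 - 30)*(0 + 5)) = -2*(-32*5)*(50 - 32*5) = -2*(-160)*(50 - 160) = -2*(-160)*(-110) = -1*35200 = -35200)
F + T(6) = -35200 + 4*6**2 = -35200 + 4*36 = -35200 + 144 = -35056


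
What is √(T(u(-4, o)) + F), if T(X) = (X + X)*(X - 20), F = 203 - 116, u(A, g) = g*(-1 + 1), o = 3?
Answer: √87 ≈ 9.3274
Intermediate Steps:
u(A, g) = 0 (u(A, g) = g*0 = 0)
F = 87
T(X) = 2*X*(-20 + X) (T(X) = (2*X)*(-20 + X) = 2*X*(-20 + X))
√(T(u(-4, o)) + F) = √(2*0*(-20 + 0) + 87) = √(2*0*(-20) + 87) = √(0 + 87) = √87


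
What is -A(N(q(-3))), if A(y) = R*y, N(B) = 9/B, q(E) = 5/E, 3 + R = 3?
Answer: 0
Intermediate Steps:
R = 0 (R = -3 + 3 = 0)
A(y) = 0 (A(y) = 0*y = 0)
-A(N(q(-3))) = -1*0 = 0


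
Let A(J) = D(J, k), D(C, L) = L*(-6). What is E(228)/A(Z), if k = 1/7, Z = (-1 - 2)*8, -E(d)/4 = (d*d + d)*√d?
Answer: 487312*√57 ≈ 3.6791e+6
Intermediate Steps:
E(d) = -4*√d*(d + d²) (E(d) = -4*(d*d + d)*√d = -4*(d² + d)*√d = -4*(d + d²)*√d = -4*√d*(d + d²))
Z = -24 (Z = -3*8 = -24)
k = ⅐ ≈ 0.14286
D(C, L) = -6*L
A(J) = -6/7 (A(J) = -6*⅐ = -6/7)
E(228)/A(Z) = (4*228^(3/2)*(-1 - 1*228))/(-6/7) = (4*(456*√57)*(-1 - 228))*(-7/6) = (4*(456*√57)*(-229))*(-7/6) = -417696*√57*(-7/6) = 487312*√57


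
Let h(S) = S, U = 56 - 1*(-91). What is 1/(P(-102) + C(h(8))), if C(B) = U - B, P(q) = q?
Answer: 1/37 ≈ 0.027027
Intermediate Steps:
U = 147 (U = 56 + 91 = 147)
C(B) = 147 - B
1/(P(-102) + C(h(8))) = 1/(-102 + (147 - 1*8)) = 1/(-102 + (147 - 8)) = 1/(-102 + 139) = 1/37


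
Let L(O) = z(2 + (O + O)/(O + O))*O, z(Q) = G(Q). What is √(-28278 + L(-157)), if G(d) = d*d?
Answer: 3*I*√3299 ≈ 172.31*I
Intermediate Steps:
G(d) = d²
z(Q) = Q²
L(O) = 9*O (L(O) = (2 + (O + O)/(O + O))²*O = (2 + (2*O)/((2*O)))²*O = (2 + (2*O)*(1/(2*O)))²*O = (2 + 1)²*O = 3²*O = 9*O)
√(-28278 + L(-157)) = √(-28278 + 9*(-157)) = √(-28278 - 1413) = √(-29691) = 3*I*√3299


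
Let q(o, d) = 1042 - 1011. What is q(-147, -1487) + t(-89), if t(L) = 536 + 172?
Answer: 739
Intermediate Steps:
q(o, d) = 31
t(L) = 708
q(-147, -1487) + t(-89) = 31 + 708 = 739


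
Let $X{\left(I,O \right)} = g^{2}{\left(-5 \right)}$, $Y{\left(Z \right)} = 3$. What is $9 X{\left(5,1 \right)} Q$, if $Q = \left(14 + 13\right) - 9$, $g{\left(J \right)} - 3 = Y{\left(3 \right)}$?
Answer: $5832$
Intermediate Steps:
$g{\left(J \right)} = 6$ ($g{\left(J \right)} = 3 + 3 = 6$)
$X{\left(I,O \right)} = 36$ ($X{\left(I,O \right)} = 6^{2} = 36$)
$Q = 18$ ($Q = 27 - 9 = 18$)
$9 X{\left(5,1 \right)} Q = 9 \cdot 36 \cdot 18 = 324 \cdot 18 = 5832$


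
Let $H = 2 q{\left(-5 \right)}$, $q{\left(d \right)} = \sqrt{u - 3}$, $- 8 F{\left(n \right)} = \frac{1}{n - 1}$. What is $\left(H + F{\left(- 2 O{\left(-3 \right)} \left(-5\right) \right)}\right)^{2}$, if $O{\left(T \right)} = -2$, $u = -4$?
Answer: $- \frac{790271}{28224} + \frac{i \sqrt{7}}{42} \approx -28.0 + 0.062994 i$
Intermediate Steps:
$F{\left(n \right)} = - \frac{1}{8 \left(-1 + n\right)}$ ($F{\left(n \right)} = - \frac{1}{8 \left(n - 1\right)} = - \frac{1}{8 \left(-1 + n\right)}$)
$q{\left(d \right)} = i \sqrt{7}$ ($q{\left(d \right)} = \sqrt{-4 - 3} = \sqrt{-7} = i \sqrt{7}$)
$H = 2 i \sqrt{7} \approx 5.2915 i$
$\left(H + F{\left(- 2 O{\left(-3 \right)} \left(-5\right) \right)}\right)^{2} = \left(2 i \sqrt{7} - \frac{1}{-8 + 8 \left(-2\right) \left(-2\right) \left(-5\right)}\right)^{2} = \left(2 i \sqrt{7} - \frac{1}{-8 + 8 \cdot 4 \left(-5\right)}\right)^{2} = \left(2 i \sqrt{7} - \frac{1}{-8 + 8 \left(-20\right)}\right)^{2} = \left(2 i \sqrt{7} - \frac{1}{-8 - 160}\right)^{2} = \left(2 i \sqrt{7} - \frac{1}{-168}\right)^{2} = \left(2 i \sqrt{7} - - \frac{1}{168}\right)^{2} = \left(2 i \sqrt{7} + \frac{1}{168}\right)^{2} = \left(\frac{1}{168} + 2 i \sqrt{7}\right)^{2}$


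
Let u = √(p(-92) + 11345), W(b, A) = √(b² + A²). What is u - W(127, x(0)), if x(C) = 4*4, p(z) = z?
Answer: -√16385 + 11*√93 ≈ -21.924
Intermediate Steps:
x(C) = 16
W(b, A) = √(A² + b²)
u = 11*√93 (u = √(-92 + 11345) = √11253 = 11*√93 ≈ 106.08)
u - W(127, x(0)) = 11*√93 - √(16² + 127²) = 11*√93 - √(256 + 16129) = 11*√93 - √16385 = -√16385 + 11*√93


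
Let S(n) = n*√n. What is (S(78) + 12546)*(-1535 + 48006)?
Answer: 583025166 + 3624738*√78 ≈ 6.1504e+8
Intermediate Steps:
S(n) = n^(3/2)
(S(78) + 12546)*(-1535 + 48006) = (78^(3/2) + 12546)*(-1535 + 48006) = (78*√78 + 12546)*46471 = (12546 + 78*√78)*46471 = 583025166 + 3624738*√78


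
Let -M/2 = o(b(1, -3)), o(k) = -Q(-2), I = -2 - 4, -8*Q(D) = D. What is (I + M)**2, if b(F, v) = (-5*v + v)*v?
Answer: 121/4 ≈ 30.250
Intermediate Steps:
Q(D) = -D/8
I = -6
b(F, v) = -4*v**2 (b(F, v) = (-4*v)*v = -4*v**2)
o(k) = -1/4 (o(k) = -(-1)*(-2)/8 = -1*1/4 = -1/4)
M = 1/2 (M = -2*(-1/4) = 1/2 ≈ 0.50000)
(I + M)**2 = (-6 + 1/2)**2 = (-11/2)**2 = 121/4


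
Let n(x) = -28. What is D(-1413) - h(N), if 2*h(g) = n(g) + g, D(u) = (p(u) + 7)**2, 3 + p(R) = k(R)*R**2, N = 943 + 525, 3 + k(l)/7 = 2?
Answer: 195327989007721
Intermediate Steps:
k(l) = -7 (k(l) = -21 + 7*2 = -21 + 14 = -7)
N = 1468
p(R) = -3 - 7*R**2
D(u) = (4 - 7*u**2)**2 (D(u) = ((-3 - 7*u**2) + 7)**2 = (4 - 7*u**2)**2)
h(g) = -14 + g/2 (h(g) = (-28 + g)/2 = -14 + g/2)
D(-1413) - h(N) = (4 - 7*(-1413)**2)**2 - (-14 + (1/2)*1468) = (4 - 7*1996569)**2 - (-14 + 734) = (4 - 13975983)**2 - 1*720 = (-13975979)**2 - 720 = 195327989008441 - 720 = 195327989007721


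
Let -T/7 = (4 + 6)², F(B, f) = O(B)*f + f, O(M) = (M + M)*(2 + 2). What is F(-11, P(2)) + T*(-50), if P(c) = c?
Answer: 34826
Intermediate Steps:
O(M) = 8*M (O(M) = (2*M)*4 = 8*M)
F(B, f) = f + 8*B*f (F(B, f) = (8*B)*f + f = 8*B*f + f = f + 8*B*f)
T = -700 (T = -7*(4 + 6)² = -7*10² = -7*100 = -700)
F(-11, P(2)) + T*(-50) = 2*(1 + 8*(-11)) - 700*(-50) = 2*(1 - 88) + 35000 = 2*(-87) + 35000 = -174 + 35000 = 34826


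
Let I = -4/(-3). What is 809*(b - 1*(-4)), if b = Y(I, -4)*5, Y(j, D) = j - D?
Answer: 74428/3 ≈ 24809.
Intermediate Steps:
I = 4/3 (I = -4*(-⅓) = 4/3 ≈ 1.3333)
b = 80/3 (b = (4/3 - 1*(-4))*5 = (4/3 + 4)*5 = (16/3)*5 = 80/3 ≈ 26.667)
809*(b - 1*(-4)) = 809*(80/3 - 1*(-4)) = 809*(80/3 + 4) = 809*(92/3) = 74428/3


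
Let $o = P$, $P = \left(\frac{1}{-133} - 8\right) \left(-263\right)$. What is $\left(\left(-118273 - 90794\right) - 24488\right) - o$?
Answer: $- \frac{31342910}{133} \approx -2.3566 \cdot 10^{5}$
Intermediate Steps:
$P = \frac{280095}{133}$ ($P = \left(- \frac{1}{133} - 8\right) \left(-263\right) = \left(- \frac{1065}{133}\right) \left(-263\right) = \frac{280095}{133} \approx 2106.0$)
$o = \frac{280095}{133} \approx 2106.0$
$\left(\left(-118273 - 90794\right) - 24488\right) - o = \left(\left(-118273 - 90794\right) - 24488\right) - \frac{280095}{133} = \left(-209067 - 24488\right) - \frac{280095}{133} = -233555 - \frac{280095}{133} = - \frac{31342910}{133}$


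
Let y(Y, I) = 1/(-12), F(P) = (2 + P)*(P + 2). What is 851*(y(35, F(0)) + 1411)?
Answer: 14408281/12 ≈ 1.2007e+6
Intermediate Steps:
F(P) = (2 + P)² (F(P) = (2 + P)*(2 + P) = (2 + P)²)
y(Y, I) = -1/12
851*(y(35, F(0)) + 1411) = 851*(-1/12 + 1411) = 851*(16931/12) = 14408281/12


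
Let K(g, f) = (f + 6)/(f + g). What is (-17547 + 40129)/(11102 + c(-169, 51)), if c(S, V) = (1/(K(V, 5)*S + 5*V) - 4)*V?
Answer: 140245511/67683457 ≈ 2.0721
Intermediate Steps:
K(g, f) = (6 + f)/(f + g)
c(S, V) = V*(-4 + 1/(5*V + 11*S/(5 + V))) (c(S, V) = (1/(((6 + 5)/(5 + V))*S + 5*V) - 4)*V = (1/((11/(5 + V))*S + 5*V) - 4)*V = (1/(11*S/(5 + V) + 5*V) - 4)*V = (1/(5*V + 11*S/(5 + V)) - 4)*V = (-4 + 1/(5*V + 11*S/(5 + V)))*V = V*(-4 + 1/(5*V + 11*S/(5 + V))))
(-17547 + 40129)/(11102 + c(-169, 51)) = (-17547 + 40129)/(11102 - 1*51*(44*(-169) + (-1 + 20*51)*(5 + 51))/(11*(-169) + 5*51*(5 + 51))) = 22582/(11102 - 1*51*(-7436 + (-1 + 1020)*56)/(-1859 + 5*51*56)) = 22582/(11102 - 1*51*(-7436 + 1019*56)/(-1859 + 14280)) = 22582/(11102 - 1*51*(-7436 + 57064)/12421) = 22582/(11102 - 1*51*1/12421*49628) = 22582/(11102 - 2531028/12421) = 22582/(135366914/12421) = 22582*(12421/135366914) = 140245511/67683457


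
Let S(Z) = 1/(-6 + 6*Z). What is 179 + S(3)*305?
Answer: 2453/12 ≈ 204.42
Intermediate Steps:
179 + S(3)*305 = 179 + (1/(6*(-1 + 3)))*305 = 179 + ((⅙)/2)*305 = 179 + ((⅙)*(½))*305 = 179 + (1/12)*305 = 179 + 305/12 = 2453/12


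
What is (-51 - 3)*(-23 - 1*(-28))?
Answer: -270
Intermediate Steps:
(-51 - 3)*(-23 - 1*(-28)) = -54*(-23 + 28) = -54*5 = -270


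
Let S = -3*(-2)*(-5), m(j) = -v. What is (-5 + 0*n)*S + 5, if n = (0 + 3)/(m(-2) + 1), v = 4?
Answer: 155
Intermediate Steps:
m(j) = -4 (m(j) = -1*4 = -4)
n = -1 (n = (0 + 3)/(-4 + 1) = 3/(-3) = 3*(-⅓) = -1)
S = -30 (S = 6*(-5) = -30)
(-5 + 0*n)*S + 5 = (-5 + 0*(-1))*(-30) + 5 = (-5 + 0)*(-30) + 5 = -5*(-30) + 5 = 150 + 5 = 155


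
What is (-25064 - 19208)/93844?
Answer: -11068/23461 ≈ -0.47176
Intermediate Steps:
(-25064 - 19208)/93844 = -44272*1/93844 = -11068/23461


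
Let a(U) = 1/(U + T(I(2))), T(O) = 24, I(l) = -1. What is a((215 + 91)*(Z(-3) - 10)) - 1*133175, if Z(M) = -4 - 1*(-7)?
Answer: -282064651/2118 ≈ -1.3318e+5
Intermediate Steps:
Z(M) = 3 (Z(M) = -4 + 7 = 3)
a(U) = 1/(24 + U) (a(U) = 1/(U + 24) = 1/(24 + U))
a((215 + 91)*(Z(-3) - 10)) - 1*133175 = 1/(24 + (215 + 91)*(3 - 10)) - 1*133175 = 1/(24 + 306*(-7)) - 133175 = 1/(24 - 2142) - 133175 = 1/(-2118) - 133175 = -1/2118 - 133175 = -282064651/2118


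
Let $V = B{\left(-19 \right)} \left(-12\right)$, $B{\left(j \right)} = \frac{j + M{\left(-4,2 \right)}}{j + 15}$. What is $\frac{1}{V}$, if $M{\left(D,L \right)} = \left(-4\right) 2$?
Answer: $- \frac{1}{81} \approx -0.012346$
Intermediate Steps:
$M{\left(D,L \right)} = -8$
$B{\left(j \right)} = \frac{-8 + j}{15 + j}$ ($B{\left(j \right)} = \frac{j - 8}{j + 15} = \frac{-8 + j}{15 + j}$)
$V = -81$ ($V = \frac{-8 - 19}{15 - 19} \left(-12\right) = \frac{1}{-4} \left(-27\right) \left(-12\right) = \left(- \frac{1}{4}\right) \left(-27\right) \left(-12\right) = \frac{27}{4} \left(-12\right) = -81$)
$\frac{1}{V} = \frac{1}{-81} = - \frac{1}{81}$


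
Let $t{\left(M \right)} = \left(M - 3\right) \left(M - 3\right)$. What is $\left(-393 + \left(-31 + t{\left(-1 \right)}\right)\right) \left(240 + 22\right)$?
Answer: $-106896$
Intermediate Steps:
$t{\left(M \right)} = \left(-3 + M\right)^{2}$ ($t{\left(M \right)} = \left(-3 + M\right) \left(-3 + M\right) = \left(-3 + M\right)^{2}$)
$\left(-393 + \left(-31 + t{\left(-1 \right)}\right)\right) \left(240 + 22\right) = \left(-393 - \left(31 - \left(-3 - 1\right)^{2}\right)\right) \left(240 + 22\right) = \left(-393 - \left(31 - \left(-4\right)^{2}\right)\right) 262 = \left(-393 + \left(-31 + 16\right)\right) 262 = \left(-393 - 15\right) 262 = \left(-408\right) 262 = -106896$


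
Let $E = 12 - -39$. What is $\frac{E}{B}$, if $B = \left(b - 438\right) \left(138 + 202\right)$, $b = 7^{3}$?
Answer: $- \frac{3}{1900} \approx -0.0015789$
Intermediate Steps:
$b = 343$
$E = 51$ ($E = 12 + 39 = 51$)
$B = -32300$ ($B = \left(343 - 438\right) \left(138 + 202\right) = \left(-95\right) 340 = -32300$)
$\frac{E}{B} = \frac{51}{-32300} = 51 \left(- \frac{1}{32300}\right) = - \frac{3}{1900}$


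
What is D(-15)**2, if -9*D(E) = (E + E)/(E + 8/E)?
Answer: 2500/54289 ≈ 0.046050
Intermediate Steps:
D(E) = -2*E/(9*(E + 8/E)) (D(E) = -(E + E)/(9*(E + 8/E)) = -2*E/(9*(E + 8/E)))
D(-15)**2 = (-2*(-15)**2/(72 + 9*(-15)**2))**2 = (-2*225/(72 + 9*225))**2 = (-2*225/(72 + 2025))**2 = (-2*225/2097)**2 = (-2*225*1/2097)**2 = (-50/233)**2 = 2500/54289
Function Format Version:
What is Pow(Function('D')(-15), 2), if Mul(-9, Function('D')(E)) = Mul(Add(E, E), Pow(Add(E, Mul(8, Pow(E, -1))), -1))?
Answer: Rational(2500, 54289) ≈ 0.046050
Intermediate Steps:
Function('D')(E) = Mul(Rational(-2, 9), E, Pow(Add(E, Mul(8, Pow(E, -1))), -1)) (Function('D')(E) = Mul(Rational(-1, 9), Mul(Add(E, E), Pow(Add(E, Mul(8, Pow(E, -1))), -1))) = Mul(Rational(-1, 9), Mul(Mul(2, E), Pow(Add(E, Mul(8, Pow(E, -1))), -1))) = Mul(Rational(-1, 9), Mul(2, E, Pow(Add(E, Mul(8, Pow(E, -1))), -1))) = Mul(Rational(-2, 9), E, Pow(Add(E, Mul(8, Pow(E, -1))), -1)))
Pow(Function('D')(-15), 2) = Pow(Mul(-2, Pow(-15, 2), Pow(Add(72, Mul(9, Pow(-15, 2))), -1)), 2) = Pow(Mul(-2, 225, Pow(Add(72, Mul(9, 225)), -1)), 2) = Pow(Mul(-2, 225, Pow(Add(72, 2025), -1)), 2) = Pow(Mul(-2, 225, Pow(2097, -1)), 2) = Pow(Mul(-2, 225, Rational(1, 2097)), 2) = Pow(Rational(-50, 233), 2) = Rational(2500, 54289)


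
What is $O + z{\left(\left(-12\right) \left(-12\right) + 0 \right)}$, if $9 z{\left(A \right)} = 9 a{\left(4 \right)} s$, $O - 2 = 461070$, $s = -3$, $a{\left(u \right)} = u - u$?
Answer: $461072$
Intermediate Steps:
$a{\left(u \right)} = 0$
$O = 461072$ ($O = 2 + 461070 = 461072$)
$z{\left(A \right)} = 0$ ($z{\left(A \right)} = \frac{9 \cdot 0 \left(-3\right)}{9} = \frac{0 \left(-3\right)}{9} = \frac{1}{9} \cdot 0 = 0$)
$O + z{\left(\left(-12\right) \left(-12\right) + 0 \right)} = 461072 + 0 = 461072$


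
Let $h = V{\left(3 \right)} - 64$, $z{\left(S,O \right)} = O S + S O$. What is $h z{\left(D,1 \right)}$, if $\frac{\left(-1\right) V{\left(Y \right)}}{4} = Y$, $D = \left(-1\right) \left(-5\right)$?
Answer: $-760$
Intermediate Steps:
$D = 5$
$V{\left(Y \right)} = - 4 Y$
$z{\left(S,O \right)} = 2 O S$ ($z{\left(S,O \right)} = O S + O S = 2 O S$)
$h = -76$ ($h = \left(-4\right) 3 - 64 = -12 - 64 = -76$)
$h z{\left(D,1 \right)} = - 76 \cdot 2 \cdot 1 \cdot 5 = \left(-76\right) 10 = -760$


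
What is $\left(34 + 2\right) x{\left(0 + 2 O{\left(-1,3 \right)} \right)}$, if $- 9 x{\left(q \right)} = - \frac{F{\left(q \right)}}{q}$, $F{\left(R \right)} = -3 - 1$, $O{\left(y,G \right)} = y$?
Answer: $8$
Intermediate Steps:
$F{\left(R \right)} = -4$ ($F{\left(R \right)} = -3 - 1 = -4$)
$x{\left(q \right)} = - \frac{4}{9 q}$ ($x{\left(q \right)} = - \frac{\left(-1\right) \left(- \frac{4}{q}\right)}{9} = - \frac{4 \frac{1}{q}}{9} = - \frac{4}{9 q}$)
$\left(34 + 2\right) x{\left(0 + 2 O{\left(-1,3 \right)} \right)} = \left(34 + 2\right) \left(- \frac{4}{9 \left(0 + 2 \left(-1\right)\right)}\right) = 36 \left(- \frac{4}{9 \left(0 - 2\right)}\right) = 36 \left(- \frac{4}{9 \left(-2\right)}\right) = 36 \left(\left(- \frac{4}{9}\right) \left(- \frac{1}{2}\right)\right) = 36 \cdot \frac{2}{9} = 8$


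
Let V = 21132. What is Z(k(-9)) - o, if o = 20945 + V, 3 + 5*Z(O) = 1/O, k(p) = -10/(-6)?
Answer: -1051937/25 ≈ -42078.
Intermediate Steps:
k(p) = 5/3 (k(p) = -10*(-⅙) = 5/3)
Z(O) = -⅗ + 1/(5*O)
o = 42077 (o = 20945 + 21132 = 42077)
Z(k(-9)) - o = (1 - 3*5/3)/(5*(5/3)) - 1*42077 = (⅕)*(⅗)*(1 - 5) - 42077 = (⅕)*(⅗)*(-4) - 42077 = -12/25 - 42077 = -1051937/25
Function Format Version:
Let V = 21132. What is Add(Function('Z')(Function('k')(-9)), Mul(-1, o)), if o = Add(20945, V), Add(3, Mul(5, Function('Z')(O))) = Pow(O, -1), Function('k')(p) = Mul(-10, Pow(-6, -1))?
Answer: Rational(-1051937, 25) ≈ -42078.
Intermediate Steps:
Function('k')(p) = Rational(5, 3) (Function('k')(p) = Mul(-10, Rational(-1, 6)) = Rational(5, 3))
Function('Z')(O) = Add(Rational(-3, 5), Mul(Rational(1, 5), Pow(O, -1)))
o = 42077 (o = Add(20945, 21132) = 42077)
Add(Function('Z')(Function('k')(-9)), Mul(-1, o)) = Add(Mul(Rational(1, 5), Pow(Rational(5, 3), -1), Add(1, Mul(-3, Rational(5, 3)))), Mul(-1, 42077)) = Add(Mul(Rational(1, 5), Rational(3, 5), Add(1, -5)), -42077) = Add(Mul(Rational(1, 5), Rational(3, 5), -4), -42077) = Add(Rational(-12, 25), -42077) = Rational(-1051937, 25)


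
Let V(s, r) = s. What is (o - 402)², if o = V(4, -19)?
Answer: 158404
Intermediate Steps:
o = 4
(o - 402)² = (4 - 402)² = (-398)² = 158404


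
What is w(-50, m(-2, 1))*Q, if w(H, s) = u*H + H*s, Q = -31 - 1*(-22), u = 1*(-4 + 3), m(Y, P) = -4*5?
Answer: -9450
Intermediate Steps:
m(Y, P) = -20
u = -1 (u = 1*(-1) = -1)
Q = -9 (Q = -31 + 22 = -9)
w(H, s) = -H + H*s
w(-50, m(-2, 1))*Q = -50*(-1 - 20)*(-9) = -50*(-21)*(-9) = 1050*(-9) = -9450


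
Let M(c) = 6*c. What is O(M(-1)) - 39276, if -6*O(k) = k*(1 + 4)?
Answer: -39271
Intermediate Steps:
O(k) = -5*k/6 (O(k) = -k*(1 + 4)/6 = -k*5/6 = -5*k/6)
O(M(-1)) - 39276 = -5*(-1) - 39276 = -⅚*(-6) - 39276 = 5 - 39276 = -39271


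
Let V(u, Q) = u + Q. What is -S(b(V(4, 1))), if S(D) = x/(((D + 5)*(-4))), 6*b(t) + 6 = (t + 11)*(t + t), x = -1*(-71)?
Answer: 213/368 ≈ 0.57880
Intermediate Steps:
V(u, Q) = Q + u
x = 71
b(t) = -1 + t*(11 + t)/3 (b(t) = -1 + ((t + 11)*(t + t))/6 = -1 + ((11 + t)*(2*t))/6 = -1 + (2*t*(11 + t))/6 = -1 + t*(11 + t)/3)
S(D) = 71/(-20 - 4*D) (S(D) = 71/(((D + 5)*(-4))) = 71/(((5 + D)*(-4))) = 71/(-20 - 4*D))
-S(b(V(4, 1))) = -(-71)/(20 + 4*(-1 + (1 + 4)²/3 + 11*(1 + 4)/3)) = -(-71)/(20 + 4*(-1 + (⅓)*5² + (11/3)*5)) = -(-71)/(20 + 4*(-1 + (⅓)*25 + 55/3)) = -(-71)/(20 + 4*(-1 + 25/3 + 55/3)) = -(-71)/(20 + 4*(77/3)) = -(-71)/(20 + 308/3) = -(-71)/368/3 = -(-71)*3/368 = -1*(-213/368) = 213/368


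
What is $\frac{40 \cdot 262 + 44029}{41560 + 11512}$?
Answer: $\frac{54509}{53072} \approx 1.0271$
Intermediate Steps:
$\frac{40 \cdot 262 + 44029}{41560 + 11512} = \frac{10480 + 44029}{53072} = 54509 \cdot \frac{1}{53072} = \frac{54509}{53072}$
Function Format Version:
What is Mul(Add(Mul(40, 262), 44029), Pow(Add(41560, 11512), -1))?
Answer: Rational(54509, 53072) ≈ 1.0271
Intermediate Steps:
Mul(Add(Mul(40, 262), 44029), Pow(Add(41560, 11512), -1)) = Mul(Add(10480, 44029), Pow(53072, -1)) = Mul(54509, Rational(1, 53072)) = Rational(54509, 53072)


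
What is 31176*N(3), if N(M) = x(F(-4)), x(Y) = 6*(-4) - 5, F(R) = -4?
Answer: -904104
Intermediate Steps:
x(Y) = -29 (x(Y) = -24 - 5 = -29)
N(M) = -29
31176*N(3) = 31176*(-29) = -904104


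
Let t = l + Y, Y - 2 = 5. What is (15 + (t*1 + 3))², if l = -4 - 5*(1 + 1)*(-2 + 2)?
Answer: 441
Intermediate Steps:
Y = 7 (Y = 2 + 5 = 7)
l = -4 (l = -4 - 10*0 = -4 - 5*0 = -4 + 0 = -4)
t = 3 (t = -4 + 7 = 3)
(15 + (t*1 + 3))² = (15 + (3*1 + 3))² = (15 + (3 + 3))² = (15 + 6)² = 21² = 441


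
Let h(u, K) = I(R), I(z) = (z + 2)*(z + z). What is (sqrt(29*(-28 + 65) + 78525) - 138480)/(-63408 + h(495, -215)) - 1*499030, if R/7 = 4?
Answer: -641749695/1286 - sqrt(79598)/61728 ≈ -4.9903e+5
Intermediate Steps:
R = 28 (R = 7*4 = 28)
I(z) = 2*z*(2 + z) (I(z) = (2 + z)*(2*z) = 2*z*(2 + z))
h(u, K) = 1680 (h(u, K) = 2*28*(2 + 28) = 2*28*30 = 1680)
(sqrt(29*(-28 + 65) + 78525) - 138480)/(-63408 + h(495, -215)) - 1*499030 = (sqrt(29*(-28 + 65) + 78525) - 138480)/(-63408 + 1680) - 1*499030 = (sqrt(29*37 + 78525) - 138480)/(-61728) - 499030 = (sqrt(1073 + 78525) - 138480)*(-1/61728) - 499030 = (sqrt(79598) - 138480)*(-1/61728) - 499030 = (-138480 + sqrt(79598))*(-1/61728) - 499030 = (2885/1286 - sqrt(79598)/61728) - 499030 = -641749695/1286 - sqrt(79598)/61728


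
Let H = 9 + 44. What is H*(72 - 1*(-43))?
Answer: 6095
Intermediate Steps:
H = 53
H*(72 - 1*(-43)) = 53*(72 - 1*(-43)) = 53*(72 + 43) = 53*115 = 6095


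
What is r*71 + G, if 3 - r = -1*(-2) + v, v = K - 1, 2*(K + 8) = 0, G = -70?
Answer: 640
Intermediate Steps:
K = -8 (K = -8 + (½)*0 = -8 + 0 = -8)
v = -9 (v = -8 - 1 = -9)
r = 10 (r = 3 - (-1*(-2) - 9) = 3 - (2 - 9) = 3 - 1*(-7) = 3 + 7 = 10)
r*71 + G = 10*71 - 70 = 710 - 70 = 640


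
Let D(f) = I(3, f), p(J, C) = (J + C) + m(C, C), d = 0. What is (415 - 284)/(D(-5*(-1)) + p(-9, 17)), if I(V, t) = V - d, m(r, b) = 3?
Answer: 131/14 ≈ 9.3571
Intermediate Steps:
p(J, C) = 3 + C + J (p(J, C) = (J + C) + 3 = (C + J) + 3 = 3 + C + J)
I(V, t) = V (I(V, t) = V - 1*0 = V + 0 = V)
D(f) = 3
(415 - 284)/(D(-5*(-1)) + p(-9, 17)) = (415 - 284)/(3 + (3 + 17 - 9)) = 131/(3 + 11) = 131/14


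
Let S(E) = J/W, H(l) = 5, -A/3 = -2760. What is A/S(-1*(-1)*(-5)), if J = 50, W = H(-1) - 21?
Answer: -13248/5 ≈ -2649.6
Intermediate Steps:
A = 8280 (A = -3*(-2760) = 8280)
W = -16 (W = 5 - 21 = -16)
S(E) = -25/8 (S(E) = 50/(-16) = 50*(-1/16) = -25/8)
A/S(-1*(-1)*(-5)) = 8280/(-25/8) = 8280*(-8/25) = -13248/5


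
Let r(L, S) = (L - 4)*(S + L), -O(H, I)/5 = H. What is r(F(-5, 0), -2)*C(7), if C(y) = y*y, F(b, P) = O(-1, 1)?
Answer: 147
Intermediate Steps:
O(H, I) = -5*H
F(b, P) = 5 (F(b, P) = -5*(-1) = 5)
r(L, S) = (-4 + L)*(L + S)
C(y) = y**2
r(F(-5, 0), -2)*C(7) = (5**2 - 4*5 - 4*(-2) + 5*(-2))*7**2 = (25 - 20 + 8 - 10)*49 = 3*49 = 147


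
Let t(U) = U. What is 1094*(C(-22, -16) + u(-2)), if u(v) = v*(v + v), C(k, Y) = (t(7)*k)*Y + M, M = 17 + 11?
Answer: 2735000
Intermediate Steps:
M = 28
C(k, Y) = 28 + 7*Y*k (C(k, Y) = (7*k)*Y + 28 = 7*Y*k + 28 = 28 + 7*Y*k)
u(v) = 2*v² (u(v) = v*(2*v) = 2*v²)
1094*(C(-22, -16) + u(-2)) = 1094*((28 + 7*(-16)*(-22)) + 2*(-2)²) = 1094*((28 + 2464) + 2*4) = 1094*(2492 + 8) = 1094*2500 = 2735000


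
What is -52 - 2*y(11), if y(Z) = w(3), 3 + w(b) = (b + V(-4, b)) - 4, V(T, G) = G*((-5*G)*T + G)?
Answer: -422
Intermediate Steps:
V(T, G) = G*(G - 5*G*T) (V(T, G) = G*(-5*G*T + G) = G*(G - 5*G*T))
w(b) = -7 + b + 21*b² (w(b) = -3 + ((b + b²*(1 - 5*(-4))) - 4) = -3 + ((b + b²*(1 + 20)) - 4) = -3 + ((b + b²*21) - 4) = -3 + ((b + 21*b²) - 4) = -3 + (-4 + b + 21*b²) = -7 + b + 21*b²)
y(Z) = 185 (y(Z) = -7 + 3 + 21*3² = -7 + 3 + 21*9 = -7 + 3 + 189 = 185)
-52 - 2*y(11) = -52 - 2*185 = -52 - 370 = -422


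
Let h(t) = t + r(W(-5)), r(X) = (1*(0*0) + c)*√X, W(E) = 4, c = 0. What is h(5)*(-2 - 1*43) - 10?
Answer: -235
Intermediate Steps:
r(X) = 0 (r(X) = (1*(0*0) + 0)*√X = (1*0 + 0)*√X = (0 + 0)*√X = 0*√X = 0)
h(t) = t (h(t) = t + 0 = t)
h(5)*(-2 - 1*43) - 10 = 5*(-2 - 1*43) - 10 = 5*(-2 - 43) - 10 = 5*(-45) - 10 = -225 - 10 = -235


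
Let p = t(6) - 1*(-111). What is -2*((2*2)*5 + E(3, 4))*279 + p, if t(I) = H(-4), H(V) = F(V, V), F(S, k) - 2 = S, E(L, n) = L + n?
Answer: -14957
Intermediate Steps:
F(S, k) = 2 + S
H(V) = 2 + V
t(I) = -2 (t(I) = 2 - 4 = -2)
p = 109 (p = -2 - 1*(-111) = -2 + 111 = 109)
-2*((2*2)*5 + E(3, 4))*279 + p = -2*((2*2)*5 + (3 + 4))*279 + 109 = -2*(4*5 + 7)*279 + 109 = -2*(20 + 7)*279 + 109 = -2*27*279 + 109 = -54*279 + 109 = -15066 + 109 = -14957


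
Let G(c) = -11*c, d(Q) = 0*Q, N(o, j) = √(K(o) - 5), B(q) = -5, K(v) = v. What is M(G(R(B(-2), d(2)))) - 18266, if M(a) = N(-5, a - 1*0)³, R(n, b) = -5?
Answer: -18266 - 10*I*√10 ≈ -18266.0 - 31.623*I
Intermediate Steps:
N(o, j) = √(-5 + o) (N(o, j) = √(o - 5) = √(-5 + o))
d(Q) = 0
M(a) = -10*I*√10 (M(a) = (√(-5 - 5))³ = (√(-10))³ = (I*√10)³ = -10*I*√10)
M(G(R(B(-2), d(2)))) - 18266 = -10*I*√10 - 18266 = -18266 - 10*I*√10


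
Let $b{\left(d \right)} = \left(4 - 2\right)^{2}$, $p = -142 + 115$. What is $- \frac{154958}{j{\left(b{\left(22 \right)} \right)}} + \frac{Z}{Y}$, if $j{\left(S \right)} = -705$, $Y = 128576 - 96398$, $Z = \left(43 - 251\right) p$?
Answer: $\frac{831699634}{3780915} \approx 219.97$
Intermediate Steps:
$p = -27$
$Z = 5616$ ($Z = \left(43 - 251\right) \left(-27\right) = \left(-208\right) \left(-27\right) = 5616$)
$b{\left(d \right)} = 4$ ($b{\left(d \right)} = 2^{2} = 4$)
$Y = 32178$
$- \frac{154958}{j{\left(b{\left(22 \right)} \right)}} + \frac{Z}{Y} = - \frac{154958}{-705} + \frac{5616}{32178} = \left(-154958\right) \left(- \frac{1}{705}\right) + 5616 \cdot \frac{1}{32178} = \frac{154958}{705} + \frac{936}{5363} = \frac{831699634}{3780915}$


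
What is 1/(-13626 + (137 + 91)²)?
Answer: 1/38358 ≈ 2.6070e-5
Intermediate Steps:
1/(-13626 + (137 + 91)²) = 1/(-13626 + 228²) = 1/(-13626 + 51984) = 1/38358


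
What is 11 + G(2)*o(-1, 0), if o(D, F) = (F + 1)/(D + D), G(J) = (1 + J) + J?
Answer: 17/2 ≈ 8.5000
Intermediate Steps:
G(J) = 1 + 2*J
o(D, F) = (1 + F)/(2*D) (o(D, F) = (1 + F)/((2*D)) = (1 + F)*(1/(2*D)) = (1 + F)/(2*D))
11 + G(2)*o(-1, 0) = 11 + (1 + 2*2)*((½)*(1 + 0)/(-1)) = 11 + (1 + 4)*((½)*(-1)*1) = 11 + 5*(-½) = 11 - 5/2 = 17/2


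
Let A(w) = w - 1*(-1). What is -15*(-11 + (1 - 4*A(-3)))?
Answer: 30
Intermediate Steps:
A(w) = 1 + w (A(w) = w + 1 = 1 + w)
-15*(-11 + (1 - 4*A(-3))) = -15*(-11 + (1 - 4*(1 - 3))) = -15*(-11 + (1 - 4*(-2))) = -15*(-11 + (1 + 8)) = -15*(-11 + 9) = -15*(-2) = 30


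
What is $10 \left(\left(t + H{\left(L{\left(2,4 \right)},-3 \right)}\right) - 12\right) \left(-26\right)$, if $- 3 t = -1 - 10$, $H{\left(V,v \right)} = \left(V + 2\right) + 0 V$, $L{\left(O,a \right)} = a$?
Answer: $\frac{1820}{3} \approx 606.67$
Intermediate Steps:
$H{\left(V,v \right)} = 2 + V$ ($H{\left(V,v \right)} = \left(2 + V\right) + 0 = 2 + V$)
$t = \frac{11}{3}$ ($t = - \frac{-1 - 10}{3} = \left(- \frac{1}{3}\right) \left(-11\right) = \frac{11}{3} \approx 3.6667$)
$10 \left(\left(t + H{\left(L{\left(2,4 \right)},-3 \right)}\right) - 12\right) \left(-26\right) = 10 \left(\left(\frac{11}{3} + \left(2 + 4\right)\right) - 12\right) \left(-26\right) = 10 \left(\left(\frac{11}{3} + 6\right) - 12\right) \left(-26\right) = 10 \left(\frac{29}{3} - 12\right) \left(-26\right) = 10 \left(- \frac{7}{3}\right) \left(-26\right) = \left(- \frac{70}{3}\right) \left(-26\right) = \frac{1820}{3}$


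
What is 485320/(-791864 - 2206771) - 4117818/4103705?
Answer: -2867888657806/2461102688535 ≈ -1.1653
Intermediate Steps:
485320/(-791864 - 2206771) - 4117818/4103705 = 485320/(-2998635) - 4117818*1/4103705 = 485320*(-1/2998635) - 4117818/4103705 = -97064/599727 - 4117818/4103705 = -2867888657806/2461102688535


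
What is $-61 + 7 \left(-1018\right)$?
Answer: $-7187$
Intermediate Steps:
$-61 + 7 \left(-1018\right) = -61 - 7126 = -7187$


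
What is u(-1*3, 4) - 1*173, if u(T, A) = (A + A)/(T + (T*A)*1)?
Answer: -2603/15 ≈ -173.53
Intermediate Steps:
u(T, A) = 2*A/(T + A*T) (u(T, A) = (2*A)/(T + (A*T)*1) = (2*A)/(T + A*T) = 2*A/(T + A*T))
u(-1*3, 4) - 1*173 = 2*4/(-1*3*(1 + 4)) - 1*173 = 2*4/(-3*5) - 173 = 2*4*(-⅓)*(⅕) - 173 = -8/15 - 173 = -2603/15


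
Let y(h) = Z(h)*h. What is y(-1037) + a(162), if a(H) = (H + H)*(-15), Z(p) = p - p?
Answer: -4860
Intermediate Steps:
Z(p) = 0
y(h) = 0 (y(h) = 0*h = 0)
a(H) = -30*H (a(H) = (2*H)*(-15) = -30*H)
y(-1037) + a(162) = 0 - 30*162 = 0 - 4860 = -4860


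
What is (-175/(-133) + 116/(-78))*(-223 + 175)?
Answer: 2032/247 ≈ 8.2267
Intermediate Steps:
(-175/(-133) + 116/(-78))*(-223 + 175) = (-175*(-1/133) + 116*(-1/78))*(-48) = (25/19 - 58/39)*(-48) = -127/741*(-48) = 2032/247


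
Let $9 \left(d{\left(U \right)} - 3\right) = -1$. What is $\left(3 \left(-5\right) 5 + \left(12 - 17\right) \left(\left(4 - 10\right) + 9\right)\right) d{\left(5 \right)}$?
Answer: $-260$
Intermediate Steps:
$d{\left(U \right)} = \frac{26}{9}$ ($d{\left(U \right)} = 3 + \frac{1}{9} \left(-1\right) = 3 - \frac{1}{9} = \frac{26}{9}$)
$\left(3 \left(-5\right) 5 + \left(12 - 17\right) \left(\left(4 - 10\right) + 9\right)\right) d{\left(5 \right)} = \left(3 \left(-5\right) 5 + \left(12 - 17\right) \left(\left(4 - 10\right) + 9\right)\right) \frac{26}{9} = \left(\left(-15\right) 5 - 5 \left(-6 + 9\right)\right) \frac{26}{9} = \left(-75 - 15\right) \frac{26}{9} = \left(-90\right) \frac{26}{9} = -260$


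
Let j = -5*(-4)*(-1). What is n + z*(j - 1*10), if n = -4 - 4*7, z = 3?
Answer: -122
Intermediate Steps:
j = -20 (j = 20*(-1) = -20)
n = -32 (n = -4 - 28 = -32)
n + z*(j - 1*10) = -32 + 3*(-20 - 1*10) = -32 + 3*(-20 - 10) = -32 + 3*(-30) = -32 - 90 = -122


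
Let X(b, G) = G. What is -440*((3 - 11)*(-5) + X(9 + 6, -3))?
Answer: -16280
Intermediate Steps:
-440*((3 - 11)*(-5) + X(9 + 6, -3)) = -440*((3 - 11)*(-5) - 3) = -440*(-8*(-5) - 3) = -440*(40 - 3) = -440*37 = -16280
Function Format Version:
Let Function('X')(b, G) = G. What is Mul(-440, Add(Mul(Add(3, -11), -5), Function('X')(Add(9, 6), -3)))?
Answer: -16280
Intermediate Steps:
Mul(-440, Add(Mul(Add(3, -11), -5), Function('X')(Add(9, 6), -3))) = Mul(-440, Add(Mul(Add(3, -11), -5), -3)) = Mul(-440, Add(Mul(-8, -5), -3)) = Mul(-440, Add(40, -3)) = Mul(-440, 37) = -16280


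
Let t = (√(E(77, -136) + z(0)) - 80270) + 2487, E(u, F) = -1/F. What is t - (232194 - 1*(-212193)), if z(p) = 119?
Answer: -522170 + √550290/68 ≈ -5.2216e+5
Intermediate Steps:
t = -77783 + √550290/68 (t = (√(-1/(-136) + 119) - 80270) + 2487 = (√(-1*(-1/136) + 119) - 80270) + 2487 = (√(1/136 + 119) - 80270) + 2487 = (√(16185/136) - 80270) + 2487 = (√550290/68 - 80270) + 2487 = (-80270 + √550290/68) + 2487 = -77783 + √550290/68 ≈ -77772.)
t - (232194 - 1*(-212193)) = (-77783 + √550290/68) - (232194 - 1*(-212193)) = (-77783 + √550290/68) - (232194 + 212193) = (-77783 + √550290/68) - 1*444387 = (-77783 + √550290/68) - 444387 = -522170 + √550290/68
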